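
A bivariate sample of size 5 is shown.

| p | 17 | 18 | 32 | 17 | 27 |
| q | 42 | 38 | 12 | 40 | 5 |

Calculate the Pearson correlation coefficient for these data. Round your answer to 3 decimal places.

n = 5, Σp = 111, Σq = 137, Σp² = 2655, Σq² = 4977, Σpq = 2597
nΣpq − ΣpΣq = 12985 − 15207 = -2222
nΣp² − (Σp)² = 13275 − 12321 = 954; nΣq² − (Σq)² = 24885 − 18769 = 6116
r = -2222 / √(954 × 6116) = -2222 / 2415.5049 ≈ -0.920

-0.920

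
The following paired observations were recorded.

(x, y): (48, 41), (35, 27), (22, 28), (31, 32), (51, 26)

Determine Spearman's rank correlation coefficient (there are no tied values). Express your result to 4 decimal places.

-0.3000

Rank x: 4, 3, 1, 2, 5
Rank y: 5, 2, 3, 4, 1
d = rank(x) − rank(y): -1, 1, -2, -2, 4; Σd² = 26
ρ = 1 − 6Σd² / [n(n²−1)] = 1 − 6×26 / (5×24) = 1 − 156/120 ≈ -0.3000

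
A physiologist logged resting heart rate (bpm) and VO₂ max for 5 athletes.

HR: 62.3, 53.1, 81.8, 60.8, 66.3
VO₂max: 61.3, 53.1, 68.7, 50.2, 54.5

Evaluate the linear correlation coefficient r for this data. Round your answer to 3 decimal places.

n = 5, Σx = 324.3, Σy = 287.8, Σx² = 21484.47, Σy² = 16787.28, Σxy = 18923.77
nΣxy − ΣxΣy = 94618.85 − 93333.54 = 1285.31
nΣx² − (Σx)² = 107422.35 − 105170.49 = 2251.86; nΣy² − (Σy)² = 83936.4 − 82828.84 = 1107.56
r = 1285.31 / √(2251.86 × 1107.56) = 1285.31 / 1579.2625 ≈ 0.814

0.814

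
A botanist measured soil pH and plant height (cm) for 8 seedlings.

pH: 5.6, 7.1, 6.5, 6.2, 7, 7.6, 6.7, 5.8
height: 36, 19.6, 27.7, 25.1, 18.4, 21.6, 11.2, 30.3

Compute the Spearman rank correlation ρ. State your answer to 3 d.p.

-0.738

Rank pH: 1, 7, 4, 3, 6, 8, 5, 2
Rank height: 8, 3, 6, 5, 2, 4, 1, 7
d = rank(pH) − rank(height): -7, 4, -2, -2, 4, 4, 4, -5; Σd² = 146
ρ = 1 − 6Σd² / [n(n²−1)] = 1 − 6×146 / (8×63) = 1 − 876/504 ≈ -0.738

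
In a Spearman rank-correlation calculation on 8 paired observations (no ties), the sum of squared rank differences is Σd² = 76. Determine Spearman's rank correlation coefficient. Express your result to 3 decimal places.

ρ = 1 − 6Σd² / [n(n²−1)] = 1 − 6×76 / (8×63)
  = 1 − 456/504 = 1 − 0.9048 ≈ 0.095

0.095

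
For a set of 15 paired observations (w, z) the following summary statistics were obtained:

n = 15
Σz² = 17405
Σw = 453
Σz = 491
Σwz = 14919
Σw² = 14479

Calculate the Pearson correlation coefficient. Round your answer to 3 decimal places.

0.088

r = (nΣwz − ΣwΣz) / √[(nΣw² − (Σw)²)(nΣz² − (Σz)²)]
Numerator: 15×14919 − 453×491 = 1362
Denominator: √[(217185 − 205209)(261075 − 241081)] = √[11976 × 19994] = 15474.1121
r = 1362 / 15474.1121 ≈ 0.088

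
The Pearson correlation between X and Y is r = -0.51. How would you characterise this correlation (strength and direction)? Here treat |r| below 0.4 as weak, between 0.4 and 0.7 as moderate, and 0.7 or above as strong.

r = -0.51 < 0 so the relationship is negative.
|r| = 0.51, which falls in the moderate range.

moderate negative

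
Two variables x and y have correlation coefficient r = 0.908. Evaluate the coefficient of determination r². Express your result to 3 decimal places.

0.824

r² = (0.908)² = 0.824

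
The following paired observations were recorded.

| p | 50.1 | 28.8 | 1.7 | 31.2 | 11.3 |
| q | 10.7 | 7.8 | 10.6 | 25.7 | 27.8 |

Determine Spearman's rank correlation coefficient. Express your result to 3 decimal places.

0.100

Rank p: 5, 3, 1, 4, 2
Rank q: 3, 1, 2, 4, 5
d = rank(p) − rank(q): 2, 2, -1, 0, -3; Σd² = 18
ρ = 1 − 6Σd² / [n(n²−1)] = 1 − 6×18 / (5×24) = 1 − 108/120 ≈ 0.100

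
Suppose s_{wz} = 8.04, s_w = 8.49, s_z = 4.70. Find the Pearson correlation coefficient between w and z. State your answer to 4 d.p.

r = Cov(w,z) / (s_w · s_z) = 8.04 / (8.49 × 4.70)
  = 8.04 / 39.9030 ≈ 0.2015

0.2015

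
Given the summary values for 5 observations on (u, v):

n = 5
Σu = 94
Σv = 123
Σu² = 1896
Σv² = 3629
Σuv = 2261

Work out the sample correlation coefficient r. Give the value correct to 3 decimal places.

-0.184

r = (nΣuv − ΣuΣv) / √[(nΣu² − (Σu)²)(nΣv² − (Σv)²)]
Numerator: 5×2261 − 94×123 = -257
Denominator: √[(9480 − 8836)(18145 − 15129)] = √[644 × 3016] = 1393.6657
r = -257 / 1393.6657 ≈ -0.184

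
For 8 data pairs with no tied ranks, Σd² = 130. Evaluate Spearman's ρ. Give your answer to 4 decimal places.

ρ = 1 − 6Σd² / [n(n²−1)] = 1 − 6×130 / (8×63)
  = 1 − 780/504 = 1 − 1.54762 ≈ -0.5476

-0.5476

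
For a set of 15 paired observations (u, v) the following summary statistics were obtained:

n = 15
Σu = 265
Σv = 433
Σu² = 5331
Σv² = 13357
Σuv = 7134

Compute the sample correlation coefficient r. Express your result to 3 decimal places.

r = (nΣuv − ΣuΣv) / √[(nΣu² − (Σu)²)(nΣv² − (Σv)²)]
Numerator: 15×7134 − 265×433 = -7735
Denominator: √[(79965 − 70225)(200355 − 187489)] = √[9740 × 12866] = 11194.4111
r = -7735 / 11194.4111 ≈ -0.691

-0.691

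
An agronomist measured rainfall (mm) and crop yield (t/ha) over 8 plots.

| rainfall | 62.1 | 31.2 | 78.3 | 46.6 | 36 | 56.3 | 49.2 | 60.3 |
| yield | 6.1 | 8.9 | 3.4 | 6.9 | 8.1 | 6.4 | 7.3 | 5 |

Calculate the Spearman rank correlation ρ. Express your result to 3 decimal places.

Rank rainfall: 7, 1, 8, 3, 2, 5, 4, 6
Rank yield: 3, 8, 1, 5, 7, 4, 6, 2
d = rank(rainfall) − rank(yield): 4, -7, 7, -2, -5, 1, -2, 4; Σd² = 164
ρ = 1 − 6Σd² / [n(n²−1)] = 1 − 6×164 / (8×63) = 1 − 984/504 ≈ -0.952

-0.952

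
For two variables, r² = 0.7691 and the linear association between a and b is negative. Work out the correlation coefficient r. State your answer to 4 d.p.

-0.8770

|r| = √0.7691 = 0.8770
The association is negative, so r = −0.8770.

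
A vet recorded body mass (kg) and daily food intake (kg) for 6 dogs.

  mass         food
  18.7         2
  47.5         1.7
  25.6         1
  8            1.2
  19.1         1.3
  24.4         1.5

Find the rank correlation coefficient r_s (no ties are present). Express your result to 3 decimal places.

Rank mass: 2, 6, 5, 1, 3, 4
Rank food: 6, 5, 1, 2, 3, 4
d = rank(mass) − rank(food): -4, 1, 4, -1, 0, 0; Σd² = 34
ρ = 1 − 6Σd² / [n(n²−1)] = 1 − 6×34 / (6×35) = 1 − 204/210 ≈ 0.029

0.029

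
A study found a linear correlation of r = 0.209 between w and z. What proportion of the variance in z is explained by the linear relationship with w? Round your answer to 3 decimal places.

0.044

r² = (0.209)² = 0.044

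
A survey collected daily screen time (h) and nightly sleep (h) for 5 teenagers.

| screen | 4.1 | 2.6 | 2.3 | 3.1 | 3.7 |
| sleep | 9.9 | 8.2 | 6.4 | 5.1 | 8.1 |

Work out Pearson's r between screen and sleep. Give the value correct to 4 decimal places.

n = 5, Σx = 15.8, Σy = 37.7, Σx² = 52.16, Σy² = 297.83, Σxy = 122.41
nΣxy − ΣxΣy = 612.05 − 595.66 = 16.39
nΣx² − (Σx)² = 260.8 − 249.64 = 11.16; nΣy² − (Σy)² = 1489.15 − 1421.29 = 67.86
r = 16.39 / √(11.16 × 67.86) = 16.39 / 27.5194 ≈ 0.5956

0.5956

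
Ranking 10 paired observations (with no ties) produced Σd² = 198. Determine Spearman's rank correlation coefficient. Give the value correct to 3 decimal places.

ρ = 1 − 6Σd² / [n(n²−1)] = 1 − 6×198 / (10×99)
  = 1 − 1188/990 = 1 − 1.2000 ≈ -0.200

-0.200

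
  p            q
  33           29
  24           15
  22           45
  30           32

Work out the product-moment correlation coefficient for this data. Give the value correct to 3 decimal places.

-0.160

n = 4, Σp = 109, Σq = 121, Σp² = 3049, Σq² = 4115, Σpq = 3267
nΣpq − ΣpΣq = 13068 − 13189 = -121
nΣp² − (Σp)² = 12196 − 11881 = 315; nΣq² − (Σq)² = 16460 − 14641 = 1819
r = -121 / √(315 × 1819) = -121 / 756.9577 ≈ -0.160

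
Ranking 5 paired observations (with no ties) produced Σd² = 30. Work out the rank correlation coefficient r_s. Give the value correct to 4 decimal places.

ρ = 1 − 6Σd² / [n(n²−1)] = 1 − 6×30 / (5×24)
  = 1 − 180/120 = 1 − 1.50000 ≈ -0.5000

-0.5000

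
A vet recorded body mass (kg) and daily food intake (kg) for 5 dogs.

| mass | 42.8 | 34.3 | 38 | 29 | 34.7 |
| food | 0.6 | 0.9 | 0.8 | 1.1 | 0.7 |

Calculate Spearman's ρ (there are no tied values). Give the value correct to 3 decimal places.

-0.900

Rank mass: 5, 2, 4, 1, 3
Rank food: 1, 4, 3, 5, 2
d = rank(mass) − rank(food): 4, -2, 1, -4, 1; Σd² = 38
ρ = 1 − 6Σd² / [n(n²−1)] = 1 − 6×38 / (5×24) = 1 − 228/120 ≈ -0.900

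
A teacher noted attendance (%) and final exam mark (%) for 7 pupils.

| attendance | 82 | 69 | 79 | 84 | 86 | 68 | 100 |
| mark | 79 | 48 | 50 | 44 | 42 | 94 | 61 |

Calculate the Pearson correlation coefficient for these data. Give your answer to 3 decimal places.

n = 7, Σx = 568, Σy = 418, Σx² = 46802, Σy² = 27302, Σxy = 33540
nΣxy − ΣxΣy = 234780 − 237424 = -2644
nΣx² − (Σx)² = 327614 − 322624 = 4990; nΣy² − (Σy)² = 191114 − 174724 = 16390
r = -2644 / √(4990 × 16390) = -2644 / 9043.5668 ≈ -0.292

-0.292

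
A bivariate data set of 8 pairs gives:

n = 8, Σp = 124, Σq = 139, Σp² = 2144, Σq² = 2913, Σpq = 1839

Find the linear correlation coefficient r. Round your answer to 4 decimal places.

r = (nΣpq − ΣpΣq) / √[(nΣp² − (Σp)²)(nΣq² − (Σq)²)]
Numerator: 8×1839 − 124×139 = -2524
Denominator: √[(17152 − 15376)(23304 − 19321)] = √[1776 × 3983] = 2659.6631
r = -2524 / 2659.6631 ≈ -0.9490

-0.9490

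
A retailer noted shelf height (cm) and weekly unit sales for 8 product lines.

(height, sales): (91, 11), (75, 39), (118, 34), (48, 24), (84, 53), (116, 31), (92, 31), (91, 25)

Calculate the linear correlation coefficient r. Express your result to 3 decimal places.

n = 8, Σx = 715, Σy = 248, Σx² = 67391, Σy² = 8730, Σxy = 22265
nΣxy − ΣxΣy = 178120 − 177320 = 800
nΣx² − (Σx)² = 539128 − 511225 = 27903; nΣy² − (Σy)² = 69840 − 61504 = 8336
r = 800 / √(27903 × 8336) = 800 / 15251.2101 ≈ 0.052

0.052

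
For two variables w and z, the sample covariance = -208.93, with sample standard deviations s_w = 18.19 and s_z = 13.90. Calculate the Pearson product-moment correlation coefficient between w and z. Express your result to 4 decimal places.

r = Cov(w,z) / (s_w · s_z) = -208.93 / (18.19 × 13.90)
  = -208.93 / 252.8410 ≈ -0.8263

-0.8263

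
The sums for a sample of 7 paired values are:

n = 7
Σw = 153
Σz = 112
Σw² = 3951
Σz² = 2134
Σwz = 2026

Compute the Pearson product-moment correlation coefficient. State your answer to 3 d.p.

-0.926

r = (nΣwz − ΣwΣz) / √[(nΣw² − (Σw)²)(nΣz² − (Σz)²)]
Numerator: 7×2026 − 153×112 = -2954
Denominator: √[(27657 − 23409)(14938 − 12544)] = √[4248 × 2394] = 3188.9986
r = -2954 / 3188.9986 ≈ -0.926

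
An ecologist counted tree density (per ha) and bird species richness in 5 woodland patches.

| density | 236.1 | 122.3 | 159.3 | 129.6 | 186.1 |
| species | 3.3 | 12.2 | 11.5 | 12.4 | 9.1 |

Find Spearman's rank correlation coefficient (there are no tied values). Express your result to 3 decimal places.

-0.900

Rank density: 5, 1, 3, 2, 4
Rank species: 1, 4, 3, 5, 2
d = rank(density) − rank(species): 4, -3, 0, -3, 2; Σd² = 38
ρ = 1 − 6Σd² / [n(n²−1)] = 1 − 6×38 / (5×24) = 1 − 228/120 ≈ -0.900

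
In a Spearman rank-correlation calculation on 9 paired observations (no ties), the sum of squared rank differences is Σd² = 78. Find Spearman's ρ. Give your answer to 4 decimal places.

0.3500

ρ = 1 − 6Σd² / [n(n²−1)] = 1 − 6×78 / (9×80)
  = 1 − 468/720 = 1 − 0.65000 ≈ 0.3500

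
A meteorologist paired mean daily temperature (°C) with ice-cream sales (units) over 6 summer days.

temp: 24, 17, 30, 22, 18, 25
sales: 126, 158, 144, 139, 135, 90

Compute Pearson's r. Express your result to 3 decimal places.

-0.331

n = 6, Σx = 136, Σy = 792, Σx² = 3198, Σy² = 107222, Σxy = 17768
nΣxy − ΣxΣy = 106608 − 107712 = -1104
nΣx² − (Σx)² = 19188 − 18496 = 692; nΣy² − (Σy)² = 643332 − 627264 = 16068
r = -1104 / √(692 × 16068) = -1104 / 3334.5249 ≈ -0.331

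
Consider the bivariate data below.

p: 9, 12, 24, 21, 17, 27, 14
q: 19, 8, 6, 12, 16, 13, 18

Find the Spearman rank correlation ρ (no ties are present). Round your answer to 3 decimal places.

-0.500

Rank p: 1, 2, 6, 5, 4, 7, 3
Rank q: 7, 2, 1, 3, 5, 4, 6
d = rank(p) − rank(q): -6, 0, 5, 2, -1, 3, -3; Σd² = 84
ρ = 1 − 6Σd² / [n(n²−1)] = 1 − 6×84 / (7×48) = 1 − 504/336 ≈ -0.500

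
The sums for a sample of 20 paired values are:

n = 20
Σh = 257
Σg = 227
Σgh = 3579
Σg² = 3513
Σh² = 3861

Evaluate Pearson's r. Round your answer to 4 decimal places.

0.9154

r = (nΣgh − ΣgΣh) / √[(nΣg² − (Σg)²)(nΣh² − (Σh)²)]
Numerator: 20×3579 − 227×257 = 13241
Denominator: √[(70260 − 51529)(77220 − 66049)] = √[18731 × 11171] = 14465.2688
r = 13241 / 14465.2688 ≈ 0.9154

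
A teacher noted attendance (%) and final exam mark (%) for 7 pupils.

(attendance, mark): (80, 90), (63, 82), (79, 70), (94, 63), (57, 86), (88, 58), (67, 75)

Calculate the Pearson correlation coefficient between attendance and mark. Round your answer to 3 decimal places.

n = 7, Σx = 528, Σy = 524, Σx² = 40928, Σy² = 40078, Σxy = 38849
nΣxy − ΣxΣy = 271943 − 276672 = -4729
nΣx² − (Σx)² = 286496 − 278784 = 7712; nΣy² − (Σy)² = 280546 − 274576 = 5970
r = -4729 / √(7712 × 5970) = -4729 / 6785.3253 ≈ -0.697

-0.697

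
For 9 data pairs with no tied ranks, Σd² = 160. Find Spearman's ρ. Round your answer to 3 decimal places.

ρ = 1 − 6Σd² / [n(n²−1)] = 1 − 6×160 / (9×80)
  = 1 − 960/720 = 1 − 1.3333 ≈ -0.333

-0.333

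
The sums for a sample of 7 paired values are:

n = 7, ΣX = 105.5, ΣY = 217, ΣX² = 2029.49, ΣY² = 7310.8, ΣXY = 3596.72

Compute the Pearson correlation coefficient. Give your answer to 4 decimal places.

r = (nΣXY − ΣXΣY) / √[(nΣX² − (ΣX)²)(nΣY² − (ΣY)²)]
Numerator: 7×3596.72 − 105.5×217 = 2283.54
Denominator: √[(14206.43 − 11130.25)(51175.6 − 47089)] = √[3076.18 × 4086.6] = 3545.5771
r = 2283.54 / 3545.5771 ≈ 0.6441

0.6441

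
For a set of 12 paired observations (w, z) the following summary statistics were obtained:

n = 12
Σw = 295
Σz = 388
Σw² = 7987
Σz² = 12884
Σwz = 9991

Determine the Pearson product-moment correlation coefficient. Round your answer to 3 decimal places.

0.907

r = (nΣwz − ΣwΣz) / √[(nΣw² − (Σw)²)(nΣz² − (Σz)²)]
Numerator: 12×9991 − 295×388 = 5432
Denominator: √[(95844 − 87025)(154608 − 150544)] = √[8819 × 4064] = 5986.6866
r = 5432 / 5986.6866 ≈ 0.907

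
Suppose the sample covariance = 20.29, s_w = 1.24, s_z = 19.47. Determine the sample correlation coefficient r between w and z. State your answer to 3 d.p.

0.840

r = Cov(w,z) / (s_w · s_z) = 20.29 / (1.24 × 19.47)
  = 20.29 / 24.1428 ≈ 0.840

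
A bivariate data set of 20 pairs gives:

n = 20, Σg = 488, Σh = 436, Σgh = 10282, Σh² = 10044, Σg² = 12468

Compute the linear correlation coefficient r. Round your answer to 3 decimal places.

-0.648

r = (nΣgh − ΣgΣh) / √[(nΣg² − (Σg)²)(nΣh² − (Σh)²)]
Numerator: 20×10282 − 488×436 = -7128
Denominator: √[(249360 − 238144)(200880 − 190096)] = √[11216 × 10784] = 10997.8791
r = -7128 / 10997.8791 ≈ -0.648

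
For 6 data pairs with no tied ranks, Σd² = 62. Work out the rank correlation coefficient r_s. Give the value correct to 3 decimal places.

-0.771

ρ = 1 − 6Σd² / [n(n²−1)] = 1 − 6×62 / (6×35)
  = 1 − 372/210 = 1 − 1.7714 ≈ -0.771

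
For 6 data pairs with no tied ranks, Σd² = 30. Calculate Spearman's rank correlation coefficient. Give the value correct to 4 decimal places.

0.1429

ρ = 1 − 6Σd² / [n(n²−1)] = 1 − 6×30 / (6×35)
  = 1 − 180/210 = 1 − 0.85714 ≈ 0.1429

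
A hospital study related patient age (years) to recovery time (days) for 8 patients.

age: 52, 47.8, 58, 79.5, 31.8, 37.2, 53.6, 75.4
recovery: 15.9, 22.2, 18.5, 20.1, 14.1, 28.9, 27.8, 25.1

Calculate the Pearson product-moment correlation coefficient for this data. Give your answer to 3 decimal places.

0.116

n = 8, Σx = 435.3, Σy = 172.6, Σx² = 25626.29, Σy² = 3928.78, Σxy = 9464.99
nΣxy − ΣxΣy = 75719.92 − 75132.78 = 587.14
nΣx² − (Σx)² = 205010.32 − 189486.09 = 15524.23; nΣy² − (Σy)² = 31430.24 − 29790.76 = 1639.48
r = 587.14 / √(15524.23 × 1639.48) = 587.14 / 5044.9643 ≈ 0.116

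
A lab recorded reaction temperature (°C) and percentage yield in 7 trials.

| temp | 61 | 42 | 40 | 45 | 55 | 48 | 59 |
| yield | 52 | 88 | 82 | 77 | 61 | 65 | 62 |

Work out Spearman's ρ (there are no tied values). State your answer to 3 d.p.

Rank temp: 7, 2, 1, 3, 5, 4, 6
Rank yield: 1, 7, 6, 5, 2, 4, 3
d = rank(temp) − rank(yield): 6, -5, -5, -2, 3, 0, 3; Σd² = 108
ρ = 1 − 6Σd² / [n(n²−1)] = 1 − 6×108 / (7×48) = 1 − 648/336 ≈ -0.929

-0.929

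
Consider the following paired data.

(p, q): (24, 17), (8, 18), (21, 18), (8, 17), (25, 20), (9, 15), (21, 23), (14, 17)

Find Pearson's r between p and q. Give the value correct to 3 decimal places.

n = 8, Σp = 130, Σq = 145, Σp² = 2488, Σq² = 2669, Σpq = 2422
nΣpq − ΣpΣq = 19376 − 18850 = 526
nΣp² − (Σp)² = 19904 − 16900 = 3004; nΣq² − (Σq)² = 21352 − 21025 = 327
r = 526 / √(3004 × 327) = 526 / 991.1145 ≈ 0.531

0.531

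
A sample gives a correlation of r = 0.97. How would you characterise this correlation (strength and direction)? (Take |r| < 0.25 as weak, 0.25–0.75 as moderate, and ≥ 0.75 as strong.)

strong positive

r = 0.97 > 0 so the relationship is positive.
|r| = 0.97, which falls in the strong range.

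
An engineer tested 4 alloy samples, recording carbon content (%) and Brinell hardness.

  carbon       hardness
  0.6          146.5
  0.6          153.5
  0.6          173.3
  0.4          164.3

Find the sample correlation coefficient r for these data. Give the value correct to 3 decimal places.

-0.277

n = 4, Σx = 2.2, Σy = 637.6, Σx² = 1.24, Σy² = 102051.88, Σxy = 349.7
nΣxy − ΣxΣy = 1398.8 − 1402.72 = -3.92
nΣx² − (Σx)² = 4.96 − 4.84 = 0.12; nΣy² − (Σy)² = 408207.52 − 406533.76 = 1673.76
r = -3.92 / √(0.12 × 1673.76) = -3.92 / 14.1722 ≈ -0.277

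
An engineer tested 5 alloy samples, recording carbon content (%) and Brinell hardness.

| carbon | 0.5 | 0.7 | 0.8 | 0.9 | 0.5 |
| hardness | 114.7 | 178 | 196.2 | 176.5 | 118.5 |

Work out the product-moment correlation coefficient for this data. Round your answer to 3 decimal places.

n = 5, Σx = 3.4, Σy = 783.9, Σx² = 2.44, Σy² = 128529.03, Σxy = 557.01
nΣxy − ΣxΣy = 2785.05 − 2665.26 = 119.79
nΣx² − (Σx)² = 12.2 − 11.56 = 0.64; nΣy² − (Σy)² = 642645.15 − 614499.21 = 28145.94
r = 119.79 / √(0.64 × 28145.94) = 119.79 / 134.2140 ≈ 0.893

0.893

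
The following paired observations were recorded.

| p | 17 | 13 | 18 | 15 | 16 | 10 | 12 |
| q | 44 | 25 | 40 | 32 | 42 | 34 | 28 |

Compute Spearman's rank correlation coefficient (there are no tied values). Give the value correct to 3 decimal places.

Rank p: 6, 3, 7, 4, 5, 1, 2
Rank q: 7, 1, 5, 3, 6, 4, 2
d = rank(p) − rank(q): -1, 2, 2, 1, -1, -3, 0; Σd² = 20
ρ = 1 − 6Σd² / [n(n²−1)] = 1 − 6×20 / (7×48) = 1 − 120/336 ≈ 0.643

0.643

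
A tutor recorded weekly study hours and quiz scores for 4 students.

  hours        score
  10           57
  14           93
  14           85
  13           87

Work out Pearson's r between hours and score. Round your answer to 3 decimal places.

n = 4, Σx = 51, Σy = 322, Σx² = 661, Σy² = 26692, Σxy = 4193
nΣxy − ΣxΣy = 16772 − 16422 = 350
nΣx² − (Σx)² = 2644 − 2601 = 43; nΣy² − (Σy)² = 106768 − 103684 = 3084
r = 350 / √(43 × 3084) = 350 / 364.1593 ≈ 0.961

0.961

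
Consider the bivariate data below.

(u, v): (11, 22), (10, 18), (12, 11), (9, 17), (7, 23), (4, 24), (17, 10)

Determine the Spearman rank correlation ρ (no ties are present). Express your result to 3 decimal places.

-0.857

Rank u: 5, 4, 6, 3, 2, 1, 7
Rank v: 5, 4, 2, 3, 6, 7, 1
d = rank(u) − rank(v): 0, 0, 4, 0, -4, -6, 6; Σd² = 104
ρ = 1 − 6Σd² / [n(n²−1)] = 1 − 6×104 / (7×48) = 1 − 624/336 ≈ -0.857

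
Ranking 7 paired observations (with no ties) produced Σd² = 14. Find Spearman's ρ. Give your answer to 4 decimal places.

0.7500

ρ = 1 − 6Σd² / [n(n²−1)] = 1 − 6×14 / (7×48)
  = 1 − 84/336 = 1 − 0.25000 ≈ 0.7500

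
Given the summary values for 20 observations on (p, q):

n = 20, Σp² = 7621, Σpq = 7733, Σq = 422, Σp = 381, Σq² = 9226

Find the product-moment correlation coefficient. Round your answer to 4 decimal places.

-0.8957

r = (nΣpq − ΣpΣq) / √[(nΣp² − (Σp)²)(nΣq² − (Σq)²)]
Numerator: 20×7733 − 381×422 = -6122
Denominator: √[(152420 − 145161)(184520 − 178084)] = √[7259 × 6436] = 6835.1243
r = -6122 / 6835.1243 ≈ -0.8957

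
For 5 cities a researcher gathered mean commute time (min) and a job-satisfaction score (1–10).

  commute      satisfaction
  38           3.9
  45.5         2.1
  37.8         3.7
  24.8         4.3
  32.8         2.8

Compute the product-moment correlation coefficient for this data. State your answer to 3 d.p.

-0.697

n = 5, Σx = 178.9, Σy = 16.8, Σx² = 6633.97, Σy² = 59.64, Σxy = 582.09
nΣxy − ΣxΣy = 2910.45 − 3005.52 = -95.07
nΣx² − (Σx)² = 33169.85 − 32005.21 = 1164.64; nΣy² − (Σy)² = 298.2 − 282.24 = 15.96
r = -95.07 / √(1164.64 × 15.96) = -95.07 / 136.3365 ≈ -0.697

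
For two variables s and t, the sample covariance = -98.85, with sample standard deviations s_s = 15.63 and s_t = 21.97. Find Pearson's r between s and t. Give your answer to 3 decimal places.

r = Cov(s,t) / (s_s · s_t) = -98.85 / (15.63 × 21.97)
  = -98.85 / 343.3911 ≈ -0.288

-0.288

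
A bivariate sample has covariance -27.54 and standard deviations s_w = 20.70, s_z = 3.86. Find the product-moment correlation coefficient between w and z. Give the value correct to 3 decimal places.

-0.345

r = Cov(w,z) / (s_w · s_z) = -27.54 / (20.70 × 3.86)
  = -27.54 / 79.9020 ≈ -0.345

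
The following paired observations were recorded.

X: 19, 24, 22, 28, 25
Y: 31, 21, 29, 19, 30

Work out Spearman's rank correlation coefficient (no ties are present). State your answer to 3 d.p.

-0.700

Rank X: 1, 3, 2, 5, 4
Rank Y: 5, 2, 3, 1, 4
d = rank(X) − rank(Y): -4, 1, -1, 4, 0; Σd² = 34
ρ = 1 − 6Σd² / [n(n²−1)] = 1 − 6×34 / (5×24) = 1 − 204/120 ≈ -0.700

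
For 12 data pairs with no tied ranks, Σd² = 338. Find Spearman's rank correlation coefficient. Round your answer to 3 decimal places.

ρ = 1 − 6Σd² / [n(n²−1)] = 1 − 6×338 / (12×143)
  = 1 − 2028/1716 = 1 − 1.1818 ≈ -0.182

-0.182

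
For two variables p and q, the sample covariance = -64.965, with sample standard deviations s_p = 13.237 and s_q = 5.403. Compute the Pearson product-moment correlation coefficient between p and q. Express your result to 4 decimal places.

-0.9084

r = Cov(p,q) / (s_p · s_q) = -64.965 / (13.237 × 5.403)
  = -64.965 / 71.5195 ≈ -0.9084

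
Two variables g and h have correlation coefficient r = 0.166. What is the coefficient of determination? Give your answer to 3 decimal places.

0.028

r² = (0.166)² = 0.028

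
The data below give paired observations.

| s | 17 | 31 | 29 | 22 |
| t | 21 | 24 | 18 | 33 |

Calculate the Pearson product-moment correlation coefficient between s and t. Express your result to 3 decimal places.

n = 4, Σs = 99, Σt = 96, Σs² = 2575, Σt² = 2430, Σst = 2349
nΣst − ΣsΣt = 9396 − 9504 = -108
nΣs² − (Σs)² = 10300 − 9801 = 499; nΣt² − (Σt)² = 9720 − 9216 = 504
r = -108 / √(499 × 504) = -108 / 501.4938 ≈ -0.215

-0.215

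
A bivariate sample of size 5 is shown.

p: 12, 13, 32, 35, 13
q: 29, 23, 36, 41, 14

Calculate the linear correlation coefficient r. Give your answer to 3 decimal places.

0.846

n = 5, Σp = 105, Σq = 143, Σp² = 2731, Σq² = 4543, Σpq = 3416
nΣpq − ΣpΣq = 17080 − 15015 = 2065
nΣp² − (Σp)² = 13655 − 11025 = 2630; nΣq² − (Σq)² = 22715 − 20449 = 2266
r = 2065 / √(2630 × 2266) = 2065 / 2441.2251 ≈ 0.846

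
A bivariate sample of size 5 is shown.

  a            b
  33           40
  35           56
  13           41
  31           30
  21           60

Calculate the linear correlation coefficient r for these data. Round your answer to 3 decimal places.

-0.076

n = 5, Σa = 133, Σb = 227, Σa² = 3885, Σb² = 10917, Σab = 6003
nΣab − ΣaΣb = 30015 − 30191 = -176
nΣa² − (Σa)² = 19425 − 17689 = 1736; nΣb² − (Σb)² = 54585 − 51529 = 3056
r = -176 / √(1736 × 3056) = -176 / 2303.3055 ≈ -0.076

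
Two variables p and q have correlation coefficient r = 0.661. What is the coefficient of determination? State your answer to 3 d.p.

0.437

r² = (0.661)² = 0.437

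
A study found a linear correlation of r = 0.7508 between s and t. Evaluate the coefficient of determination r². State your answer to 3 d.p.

r² = (0.7508)² = 0.564

0.564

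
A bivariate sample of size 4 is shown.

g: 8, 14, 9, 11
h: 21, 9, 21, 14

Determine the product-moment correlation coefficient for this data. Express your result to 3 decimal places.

-0.980

n = 4, Σg = 42, Σh = 65, Σg² = 462, Σh² = 1159, Σgh = 637
nΣgh − ΣgΣh = 2548 − 2730 = -182
nΣg² − (Σg)² = 1848 − 1764 = 84; nΣh² − (Σh)² = 4636 − 4225 = 411
r = -182 / √(84 × 411) = -182 / 185.8064 ≈ -0.980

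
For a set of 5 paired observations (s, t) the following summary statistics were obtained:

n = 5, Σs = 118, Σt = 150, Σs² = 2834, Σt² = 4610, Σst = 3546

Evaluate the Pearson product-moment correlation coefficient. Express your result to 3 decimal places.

0.082

r = (nΣst − ΣsΣt) / √[(nΣs² − (Σs)²)(nΣt² − (Σt)²)]
Numerator: 5×3546 − 118×150 = 30
Denominator: √[(14170 − 13924)(23050 − 22500)] = √[246 × 550] = 367.8315
r = 30 / 367.8315 ≈ 0.082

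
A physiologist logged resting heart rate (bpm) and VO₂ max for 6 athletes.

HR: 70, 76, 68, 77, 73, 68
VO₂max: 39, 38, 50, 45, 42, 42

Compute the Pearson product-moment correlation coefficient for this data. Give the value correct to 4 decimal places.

-0.3131

n = 6, Σx = 432, Σy = 256, Σx² = 31182, Σy² = 11018, Σxy = 18405
nΣxy − ΣxΣy = 110430 − 110592 = -162
nΣx² − (Σx)² = 187092 − 186624 = 468; nΣy² − (Σy)² = 66108 − 65536 = 572
r = -162 / √(468 × 572) = -162 / 517.3935 ≈ -0.3131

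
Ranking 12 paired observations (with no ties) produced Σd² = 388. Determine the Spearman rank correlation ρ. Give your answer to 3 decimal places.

ρ = 1 − 6Σd² / [n(n²−1)] = 1 − 6×388 / (12×143)
  = 1 − 2328/1716 = 1 − 1.3566 ≈ -0.357

-0.357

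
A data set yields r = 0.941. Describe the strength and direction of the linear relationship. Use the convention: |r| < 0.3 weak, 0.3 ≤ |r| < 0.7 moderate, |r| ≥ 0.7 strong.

strong positive

r = 0.941 > 0 so the relationship is positive.
|r| = 0.941, which falls in the strong range.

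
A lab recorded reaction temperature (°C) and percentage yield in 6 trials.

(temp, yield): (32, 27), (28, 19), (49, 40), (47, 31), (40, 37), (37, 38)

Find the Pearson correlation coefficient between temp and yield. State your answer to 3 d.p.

0.738

n = 6, Σx = 233, Σy = 192, Σx² = 9387, Σy² = 6464, Σxy = 7699
nΣxy − ΣxΣy = 46194 − 44736 = 1458
nΣx² − (Σx)² = 56322 − 54289 = 2033; nΣy² − (Σy)² = 38784 − 36864 = 1920
r = 1458 / √(2033 × 1920) = 1458 / 1975.6923 ≈ 0.738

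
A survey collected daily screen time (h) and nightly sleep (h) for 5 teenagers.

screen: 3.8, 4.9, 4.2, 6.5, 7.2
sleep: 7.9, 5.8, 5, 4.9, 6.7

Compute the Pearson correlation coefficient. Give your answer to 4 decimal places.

-0.2249

n = 5, Σx = 26.6, Σy = 30.3, Σx² = 150.18, Σy² = 189.95, Σxy = 159.53
nΣxy − ΣxΣy = 797.65 − 805.98 = -8.33
nΣx² − (Σx)² = 750.9 − 707.56 = 43.34; nΣy² − (Σy)² = 949.75 − 918.09 = 31.66
r = -8.33 / √(43.34 × 31.66) = -8.33 / 37.0425 ≈ -0.2249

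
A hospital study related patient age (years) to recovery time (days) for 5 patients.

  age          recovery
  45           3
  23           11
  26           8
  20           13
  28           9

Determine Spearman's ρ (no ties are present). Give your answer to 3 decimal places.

Rank age: 5, 2, 3, 1, 4
Rank recovery: 1, 4, 2, 5, 3
d = rank(age) − rank(recovery): 4, -2, 1, -4, 1; Σd² = 38
ρ = 1 − 6Σd² / [n(n²−1)] = 1 − 6×38 / (5×24) = 1 − 228/120 ≈ -0.900

-0.900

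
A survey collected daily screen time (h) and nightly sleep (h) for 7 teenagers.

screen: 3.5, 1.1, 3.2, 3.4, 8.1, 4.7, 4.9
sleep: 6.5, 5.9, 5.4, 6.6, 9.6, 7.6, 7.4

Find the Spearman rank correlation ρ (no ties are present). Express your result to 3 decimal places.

Rank screen: 4, 1, 2, 3, 7, 5, 6
Rank sleep: 3, 2, 1, 4, 7, 6, 5
d = rank(screen) − rank(sleep): 1, -1, 1, -1, 0, -1, 1; Σd² = 6
ρ = 1 − 6Σd² / [n(n²−1)] = 1 − 6×6 / (7×48) = 1 − 36/336 ≈ 0.893

0.893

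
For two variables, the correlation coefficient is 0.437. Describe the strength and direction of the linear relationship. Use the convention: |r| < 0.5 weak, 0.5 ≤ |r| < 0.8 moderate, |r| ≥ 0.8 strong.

r = 0.437 > 0 so the relationship is positive.
|r| = 0.437, which falls in the weak range.

weak positive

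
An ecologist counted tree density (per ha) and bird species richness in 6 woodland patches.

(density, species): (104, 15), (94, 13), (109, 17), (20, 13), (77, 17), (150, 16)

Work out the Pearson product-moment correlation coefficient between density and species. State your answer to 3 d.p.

n = 6, Σx = 554, Σy = 91, Σx² = 60362, Σy² = 1397, Σxy = 8604
nΣxy − ΣxΣy = 51624 − 50414 = 1210
nΣx² − (Σx)² = 362172 − 306916 = 55256; nΣy² − (Σy)² = 8382 − 8281 = 101
r = 1210 / √(55256 × 101) = 1210 / 2362.3835 ≈ 0.512

0.512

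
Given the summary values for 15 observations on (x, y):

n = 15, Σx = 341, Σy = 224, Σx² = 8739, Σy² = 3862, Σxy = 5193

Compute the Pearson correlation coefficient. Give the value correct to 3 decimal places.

r = (nΣxy − ΣxΣy) / √[(nΣx² − (Σx)²)(nΣy² − (Σy)²)]
Numerator: 15×5193 − 341×224 = 1511
Denominator: √[(131085 − 116281)(57930 − 50176)] = √[14804 × 7754] = 10714.0196
r = 1511 / 10714.0196 ≈ 0.141

0.141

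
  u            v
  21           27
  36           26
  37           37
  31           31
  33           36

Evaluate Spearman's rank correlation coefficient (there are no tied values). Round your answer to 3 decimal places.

0.400

Rank u: 1, 4, 5, 2, 3
Rank v: 2, 1, 5, 3, 4
d = rank(u) − rank(v): -1, 3, 0, -1, -1; Σd² = 12
ρ = 1 − 6Σd² / [n(n²−1)] = 1 − 6×12 / (5×24) = 1 − 72/120 ≈ 0.400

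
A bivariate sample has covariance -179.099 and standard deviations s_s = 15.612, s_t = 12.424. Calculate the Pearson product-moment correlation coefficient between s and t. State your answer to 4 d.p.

r = Cov(s,t) / (s_s · s_t) = -179.099 / (15.612 × 12.424)
  = -179.099 / 193.9635 ≈ -0.9234

-0.9234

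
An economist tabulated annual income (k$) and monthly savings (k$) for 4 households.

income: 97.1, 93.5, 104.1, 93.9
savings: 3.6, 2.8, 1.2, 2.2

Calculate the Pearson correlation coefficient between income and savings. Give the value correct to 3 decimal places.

n = 4, Σx = 388.6, Σy = 9.8, Σx² = 37824.68, Σy² = 27.08, Σxy = 942.86
nΣxy − ΣxΣy = 3771.44 − 3808.28 = -36.84
nΣx² − (Σx)² = 151298.72 − 151009.96 = 288.76; nΣy² − (Σy)² = 108.32 − 96.04 = 12.28
r = -36.84 / √(288.76 × 12.28) = -36.84 / 59.5481 ≈ -0.619

-0.619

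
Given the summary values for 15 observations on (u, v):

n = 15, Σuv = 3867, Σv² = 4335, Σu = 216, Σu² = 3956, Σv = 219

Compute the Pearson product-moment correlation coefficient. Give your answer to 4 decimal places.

0.7274

r = (nΣuv − ΣuΣv) / √[(nΣu² − (Σu)²)(nΣv² − (Σv)²)]
Numerator: 15×3867 − 216×219 = 10701
Denominator: √[(59340 − 46656)(65025 − 47961)] = √[12684 × 17064] = 14711.8923
r = 10701 / 14711.8923 ≈ 0.7274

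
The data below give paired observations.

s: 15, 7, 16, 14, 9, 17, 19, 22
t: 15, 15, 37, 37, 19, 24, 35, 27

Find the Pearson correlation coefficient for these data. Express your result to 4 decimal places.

0.5201

n = 8, Σs = 119, Σt = 209, Σs² = 1941, Σt² = 6079, Σst = 3278
nΣst − ΣsΣt = 26224 − 24871 = 1353
nΣs² − (Σs)² = 15528 − 14161 = 1367; nΣt² − (Σt)² = 48632 − 43681 = 4951
r = 1353 / √(1367 × 4951) = 1353 / 2601.5413 ≈ 0.5201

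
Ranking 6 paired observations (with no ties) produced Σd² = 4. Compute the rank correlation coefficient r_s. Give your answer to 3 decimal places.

0.886

ρ = 1 − 6Σd² / [n(n²−1)] = 1 − 6×4 / (6×35)
  = 1 − 24/210 = 1 − 0.1143 ≈ 0.886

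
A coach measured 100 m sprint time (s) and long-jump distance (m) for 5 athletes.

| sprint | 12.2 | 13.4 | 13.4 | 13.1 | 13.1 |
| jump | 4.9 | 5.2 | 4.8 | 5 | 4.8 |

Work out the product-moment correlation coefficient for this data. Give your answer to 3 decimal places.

n = 5, Σx = 65.2, Σy = 24.7, Σx² = 851.18, Σy² = 122.13, Σxy = 322.16
nΣxy − ΣxΣy = 1610.8 − 1610.44 = 0.36
nΣx² − (Σx)² = 4255.9 − 4251.04 = 4.86; nΣy² − (Σy)² = 610.65 − 610.09 = 0.56
r = 0.36 / √(4.86 × 0.56) = 0.36 / 1.6497 ≈ 0.218

0.218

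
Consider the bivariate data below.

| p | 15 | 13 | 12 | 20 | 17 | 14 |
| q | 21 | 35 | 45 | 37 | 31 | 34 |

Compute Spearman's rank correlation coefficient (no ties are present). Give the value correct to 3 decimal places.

-0.371

Rank p: 4, 2, 1, 6, 5, 3
Rank q: 1, 4, 6, 5, 2, 3
d = rank(p) − rank(q): 3, -2, -5, 1, 3, 0; Σd² = 48
ρ = 1 − 6Σd² / [n(n²−1)] = 1 − 6×48 / (6×35) = 1 − 288/210 ≈ -0.371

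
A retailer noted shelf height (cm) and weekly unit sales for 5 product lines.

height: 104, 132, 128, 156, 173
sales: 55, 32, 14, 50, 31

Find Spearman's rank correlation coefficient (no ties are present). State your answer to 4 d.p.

-0.3000

Rank height: 1, 3, 2, 4, 5
Rank sales: 5, 3, 1, 4, 2
d = rank(height) − rank(sales): -4, 0, 1, 0, 3; Σd² = 26
ρ = 1 − 6Σd² / [n(n²−1)] = 1 − 6×26 / (5×24) = 1 − 156/120 ≈ -0.3000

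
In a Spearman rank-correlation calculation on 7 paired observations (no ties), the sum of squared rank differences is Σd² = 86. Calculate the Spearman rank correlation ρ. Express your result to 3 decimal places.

-0.536

ρ = 1 − 6Σd² / [n(n²−1)] = 1 − 6×86 / (7×48)
  = 1 − 516/336 = 1 − 1.5357 ≈ -0.536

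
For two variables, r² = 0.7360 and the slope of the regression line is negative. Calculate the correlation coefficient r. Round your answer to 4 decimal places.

-0.8579

|r| = √0.7360 = 0.8579
The association is negative, so r = −0.8579.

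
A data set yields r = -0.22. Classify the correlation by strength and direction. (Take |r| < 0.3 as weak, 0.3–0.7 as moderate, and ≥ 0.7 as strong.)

r = -0.22 < 0 so the relationship is negative.
|r| = 0.22, which falls in the weak range.

weak negative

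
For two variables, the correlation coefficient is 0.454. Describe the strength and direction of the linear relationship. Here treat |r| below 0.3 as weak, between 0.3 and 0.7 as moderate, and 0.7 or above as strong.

moderate positive

r = 0.454 > 0 so the relationship is positive.
|r| = 0.454, which falls in the moderate range.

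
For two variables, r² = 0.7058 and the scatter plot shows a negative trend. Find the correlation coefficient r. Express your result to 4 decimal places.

-0.8401

|r| = √0.7058 = 0.8401
The association is negative, so r = −0.8401.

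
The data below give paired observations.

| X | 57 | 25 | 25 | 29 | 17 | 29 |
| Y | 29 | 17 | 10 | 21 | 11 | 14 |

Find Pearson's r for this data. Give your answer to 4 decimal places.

0.8879

n = 6, ΣX = 182, ΣY = 102, ΣX² = 6470, ΣY² = 1988, ΣXY = 3530
nΣXY − ΣXΣY = 21180 − 18564 = 2616
nΣX² − (ΣX)² = 38820 − 33124 = 5696; nΣY² − (ΣY)² = 11928 − 10404 = 1524
r = 2616 / √(5696 × 1524) = 2616 / 2946.3034 ≈ 0.8879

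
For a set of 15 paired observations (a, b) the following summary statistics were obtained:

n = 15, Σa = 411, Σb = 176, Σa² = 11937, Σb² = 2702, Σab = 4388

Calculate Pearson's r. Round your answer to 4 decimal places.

r = (nΣab − ΣaΣb) / √[(nΣa² − (Σa)²)(nΣb² − (Σb)²)]
Numerator: 15×4388 − 411×176 = -6516
Denominator: √[(179055 − 168921)(40530 − 30976)] = √[10134 × 9554] = 9839.7274
r = -6516 / 9839.7274 ≈ -0.6622

-0.6622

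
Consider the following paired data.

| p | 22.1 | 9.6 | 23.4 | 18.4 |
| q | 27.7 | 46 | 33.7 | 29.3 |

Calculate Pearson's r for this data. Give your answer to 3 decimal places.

-0.844

n = 4, Σp = 73.5, Σq = 136.7, Σp² = 1466.69, Σq² = 4877.47, Σpq = 2381.47
nΣpq − ΣpΣq = 9525.88 − 10047.45 = -521.57
nΣp² − (Σp)² = 5866.76 − 5402.25 = 464.51; nΣq² − (Σq)² = 19509.88 − 18686.89 = 822.99
r = -521.57 / √(464.51 × 822.99) = -521.57 / 618.2937 ≈ -0.844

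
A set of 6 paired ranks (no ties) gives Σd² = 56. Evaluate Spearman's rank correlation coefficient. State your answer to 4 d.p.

-0.6000

ρ = 1 − 6Σd² / [n(n²−1)] = 1 − 6×56 / (6×35)
  = 1 − 336/210 = 1 − 1.60000 ≈ -0.6000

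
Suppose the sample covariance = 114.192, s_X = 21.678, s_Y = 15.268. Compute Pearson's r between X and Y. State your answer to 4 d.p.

r = Cov(X,Y) / (s_X · s_Y) = 114.192 / (21.678 × 15.268)
  = 114.192 / 330.9797 ≈ 0.3450

0.3450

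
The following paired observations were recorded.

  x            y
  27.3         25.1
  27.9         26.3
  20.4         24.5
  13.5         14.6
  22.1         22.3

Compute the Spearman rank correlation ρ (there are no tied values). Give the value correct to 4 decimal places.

0.9000

Rank x: 4, 5, 2, 1, 3
Rank y: 4, 5, 3, 1, 2
d = rank(x) − rank(y): 0, 0, -1, 0, 1; Σd² = 2
ρ = 1 − 6Σd² / [n(n²−1)] = 1 − 6×2 / (5×24) = 1 − 12/120 ≈ 0.9000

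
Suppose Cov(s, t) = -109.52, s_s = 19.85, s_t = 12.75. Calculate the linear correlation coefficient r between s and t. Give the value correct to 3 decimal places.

r = Cov(s,t) / (s_s · s_t) = -109.52 / (19.85 × 12.75)
  = -109.52 / 253.0875 ≈ -0.433

-0.433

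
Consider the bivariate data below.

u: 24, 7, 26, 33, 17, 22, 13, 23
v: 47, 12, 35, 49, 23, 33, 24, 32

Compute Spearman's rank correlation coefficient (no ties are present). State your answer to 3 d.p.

0.929

Rank u: 6, 1, 7, 8, 3, 4, 2, 5
Rank v: 7, 1, 6, 8, 2, 5, 3, 4
d = rank(u) − rank(v): -1, 0, 1, 0, 1, -1, -1, 1; Σd² = 6
ρ = 1 − 6Σd² / [n(n²−1)] = 1 − 6×6 / (8×63) = 1 − 36/504 ≈ 0.929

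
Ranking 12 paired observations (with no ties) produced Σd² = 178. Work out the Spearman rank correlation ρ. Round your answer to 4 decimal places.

ρ = 1 − 6Σd² / [n(n²−1)] = 1 − 6×178 / (12×143)
  = 1 − 1068/1716 = 1 − 0.62238 ≈ 0.3776

0.3776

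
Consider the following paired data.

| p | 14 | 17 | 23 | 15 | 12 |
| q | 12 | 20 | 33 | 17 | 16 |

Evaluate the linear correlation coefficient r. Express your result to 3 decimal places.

0.937

n = 5, Σp = 81, Σq = 98, Σp² = 1383, Σq² = 2178, Σpq = 1714
nΣpq − ΣpΣq = 8570 − 7938 = 632
nΣp² − (Σp)² = 6915 − 6561 = 354; nΣq² − (Σq)² = 10890 − 9604 = 1286
r = 632 / √(354 × 1286) = 632 / 674.7177 ≈ 0.937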